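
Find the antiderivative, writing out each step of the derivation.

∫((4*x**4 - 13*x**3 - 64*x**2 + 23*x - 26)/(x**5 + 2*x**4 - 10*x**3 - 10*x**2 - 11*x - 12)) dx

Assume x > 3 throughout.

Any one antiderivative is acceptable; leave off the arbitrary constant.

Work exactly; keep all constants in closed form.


Step 1. Decompose ∫((4*x**4 - 13*x**3 - 64*x**2 + 23*x - 26)/(x**5 + 2*x**4 - 10*x**3 - 10*x**2 - 11*x - 12)) dx by partial fractions, (4*x**4 - 13*x**3 - 64*x**2 + 23*x - 26)/(x**5 + 2*x**4 - 10*x**3 - 10*x**2 - 11*x - 12) = -3/(x**2 + 1) + 2/(x + 4) + 4/(x + 1) - 2/(x - 3): now ∫(-2/(x - 3)) dx + ∫(4/(x + 1)) dx + ∫(2/(x + 4)) dx + ∫(-3/(x**2 + 1)) dx.
Step 2. Evaluate the standard form [assuming x > -4]: now 2*log(x + 4) + ∫(-2/(x - 3)) dx + ∫(4/(x + 1)) dx + ∫(-3/(x**2 + 1)) dx.
Step 3. Evaluate the standard form [assuming x > 3]: now -2*log(x - 3) + 2*log(x + 4) + ∫(4/(x + 1)) dx + ∫(-3/(x**2 + 1)) dx.
Step 4. Evaluate the standard form [assuming x > -1]: now -2*log(x - 3) + 4*log(x + 1) + 2*log(x + 4) + ∫(-3/(x**2 + 1)) dx.
Step 5. Evaluate the standard form: now -2*log(x - 3) + 4*log(x + 1) + 2*log(x + 4) - 3*atan(x).
Answer: -2*log(x - 3) + 4*log(x + 1) + 2*log(x + 4) - 3*atan(x).


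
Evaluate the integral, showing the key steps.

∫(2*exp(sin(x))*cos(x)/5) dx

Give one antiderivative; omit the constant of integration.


Step 1. Substitute u = sin(x), turning ∫(2*exp(sin(x))*cos(x)/5) dx into ∫(2*exp(u)/5) du: now ∫(2*exp(u)/5) du.
Step 2. Evaluate the standard form: now 2*exp(u)/5.
Step 3. Substitute back u = sin(x): now 2*exp(sin(x))/5.
Answer: 2*exp(sin(x))/5.


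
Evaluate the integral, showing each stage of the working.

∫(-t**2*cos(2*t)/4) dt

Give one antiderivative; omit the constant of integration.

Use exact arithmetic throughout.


Step 1. Integrate ∫(-t**2*cos(2*t)/4) dt by parts with u = t**2, dv = (-cos(2*t)/4) dt, so v = -sin(2*t)/8: now -t**2*sin(2*t)/8 + ∫(t*sin(2*t)/4) dt.
Step 2. Integrate ∫(t*sin(2*t)/4) dt by parts with u = t, dv = (sin(2*t)/4) dt, so v = -cos(2*t)/8: now -t**2*sin(2*t)/8 - t*cos(2*t)/8 + ∫(cos(2*t)/8) dt.
Step 3. Evaluate the standard form: now -t**2*sin(2*t)/8 - t*cos(2*t)/8 + sin(2*t)/16.
Answer: -t**2*sin(2*t)/8 - t*cos(2*t)/8 + sin(2*t)/16.


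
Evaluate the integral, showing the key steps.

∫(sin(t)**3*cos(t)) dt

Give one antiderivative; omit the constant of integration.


Step 1. Substitute u = sin(t), turning ∫(sin(t)**3*cos(t)) dt into ∫(u**3) du: now ∫(u**3) du.
Step 2. Evaluate the standard form: now u**4/4.
Step 3. Substitute back u = sin(t): now sin(t)**4/4.
Answer: sin(t)**4/4.


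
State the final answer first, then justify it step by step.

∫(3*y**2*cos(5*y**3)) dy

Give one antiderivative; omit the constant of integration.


The answer is sin(5*y**3)/5.
Step 1. Substitute u = y**3, turning ∫(3*y**2*cos(5*y**3)) dy into ∫(cos(5*u)) du: now ∫(cos(5*u)) du.
Step 2. Evaluate the standard form: now sin(5*u)/5.
Step 3. Substitute back u = y**3: now sin(5*y**3)/5.
Answer: sin(5*y**3)/5.


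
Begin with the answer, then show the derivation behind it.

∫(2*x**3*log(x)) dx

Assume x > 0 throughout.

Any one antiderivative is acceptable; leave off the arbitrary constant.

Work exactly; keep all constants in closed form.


The answer is x**4*log(x)/2 - x**4/8.
Step 1. Integrate ∫(2*x**3*log(x)) dx by parts with u = log(x), dv = (2*x**3) dx, so v = x**4/2 [assuming x > 0]: now x**4*log(x)/2 + ∫(-x**3/2) dx.
Step 2. Evaluate the standard form: now x**4*log(x)/2 - x**4/8.
Answer: x**4*log(x)/2 - x**4/8.


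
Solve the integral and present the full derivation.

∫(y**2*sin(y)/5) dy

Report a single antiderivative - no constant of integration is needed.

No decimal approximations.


Step 1. Integrate ∫(y**2*sin(y)/5) dy by parts with u = y**2, dv = (sin(y)/5) dy, so v = -cos(y)/5: now -y**2*cos(y)/5 + ∫(2*y*cos(y)/5) dy.
Step 2. Integrate ∫(2*y*cos(y)/5) dy by parts with u = y, dv = (2*cos(y)/5) dy, so v = 2*sin(y)/5: now -y**2*cos(y)/5 + 2*y*sin(y)/5 + ∫(-2*sin(y)/5) dy.
Step 3. Evaluate the standard form: now -y**2*cos(y)/5 + 2*y*sin(y)/5 + 2*cos(y)/5.
Answer: -y**2*cos(y)/5 + 2*y*sin(y)/5 + 2*cos(y)/5.


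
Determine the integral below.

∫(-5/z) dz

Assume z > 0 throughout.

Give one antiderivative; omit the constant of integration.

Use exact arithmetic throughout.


Answer: -5*log(z).


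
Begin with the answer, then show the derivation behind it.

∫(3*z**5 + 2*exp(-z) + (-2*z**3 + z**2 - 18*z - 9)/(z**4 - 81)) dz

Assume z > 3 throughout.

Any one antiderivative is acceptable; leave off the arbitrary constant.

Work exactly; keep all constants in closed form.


The answer is z**6/2 - log(z - 3) - log(z + 3) + atan(z/3)/3 - 2*exp(-z).
Step 1. Rewrite: now ∫(3*z**5) dz + ∫((-2*z**3 + z**2 - 18*z - 9)/(z**4 - 81)) dz + ∫(2*exp(-z)) dz.
Step 2. Decompose ∫((-2*z**3 + z**2 - 18*z - 9)/(z**4 - 81)) dz by partial fractions, (-2*z**3 + z**2 - 18*z - 9)/(z**4 - 81) = 1/(z**2 + 9) - 1/(z + 3) - 1/(z - 3): now ∫(3*z**5) dz + ∫(-1/(z - 3)) dz + ∫(-1/(z + 3)) dz + ∫(1/(z**2 + 9)) dz + ∫(2*exp(-z)) dz.
Step 3. Evaluate the standard form [assuming z > 3]: now -log(z - 3) + ∫(3*z**5) dz + ∫(-1/(z + 3)) dz + ∫(1/(z**2 + 9)) dz + ∫(2*exp(-z)) dz.
Step 4. Evaluate the standard form [assuming z > -3]: now -log(z - 3) - log(z + 3) + ∫(3*z**5) dz + ∫(1/(z**2 + 9)) dz + ∫(2*exp(-z)) dz.
Step 5. Evaluate the standard form: now -log(z - 3) - log(z + 3) + atan(z/3)/3 + ∫(3*z**5) dz + ∫(2*exp(-z)) dz.
Step 6. Evaluate the standard form: now -log(z - 3) - log(z + 3) + atan(z/3)/3 + ∫(3*z**5) dz - 2*exp(-z).
Step 7. Evaluate the standard form: now z**6/2 - log(z - 3) - log(z + 3) + atan(z/3)/3 - 2*exp(-z).
Answer: z**6/2 - log(z - 3) - log(z + 3) + atan(z/3)/3 - 2*exp(-z).


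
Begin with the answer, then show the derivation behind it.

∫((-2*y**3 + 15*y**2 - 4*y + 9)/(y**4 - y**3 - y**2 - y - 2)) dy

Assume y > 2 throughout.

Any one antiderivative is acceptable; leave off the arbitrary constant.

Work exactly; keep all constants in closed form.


The answer is 3*log(y - 2) - 5*log(y + 1) + 2*atan(y).
Step 1. Decompose ∫((-2*y**3 + 15*y**2 - 4*y + 9)/(y**4 - y**3 - y**2 - y - 2)) dy by partial fractions, (-2*y**3 + 15*y**2 - 4*y + 9)/(y**4 - y**3 - y**2 - y - 2) = 2/(y**2 + 1) - 5/(y + 1) + 3/(y - 2): now ∫(3/(y - 2)) dy + ∫(-5/(y + 1)) dy + ∫(2/(y**2 + 1)) dy.
Step 2. Evaluate the standard form [assuming y > 2]: now 3*log(y - 2) + ∫(-5/(y + 1)) dy + ∫(2/(y**2 + 1)) dy.
Step 3. Evaluate the standard form [assuming y > -1]: now 3*log(y - 2) - 5*log(y + 1) + ∫(2/(y**2 + 1)) dy.
Step 4. Evaluate the standard form: now 3*log(y - 2) - 5*log(y + 1) + 2*atan(y).
Answer: 3*log(y - 2) - 5*log(y + 1) + 2*atan(y).


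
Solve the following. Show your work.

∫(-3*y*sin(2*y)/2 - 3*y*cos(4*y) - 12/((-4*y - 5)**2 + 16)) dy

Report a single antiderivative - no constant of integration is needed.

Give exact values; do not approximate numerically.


Step 1. Rewrite: now ∫(-3*y*sin(2*y)/2) dy + ∫(-3*y*cos(4*y)) dy + ∫(-12/((-4*y - 5)**2 + 16)) dy.
Step 2. Substitute u = -4*y - 5, turning ∫(-12/((-4*y - 5)**2 + 16)) dy into ∫(3/(u**2 + 16)) du: now ∫(-3*y*sin(2*y)/2) dy + ∫(-3*y*cos(4*y)) dy + ∫(3/(u**2 + 16)) du.
Step 3. Evaluate the standard form: now 3*atan(u/4)/4 + ∫(-3*y*sin(2*y)/2) dy + ∫(-3*y*cos(4*y)) dy.
Step 4. Substitute back u = -4*y - 5: now -3*atan(y + 5/4)/4 + ∫(-3*y*sin(2*y)/2) dy + ∫(-3*y*cos(4*y)) dy.
Step 5. Integrate ∫(-3*y*cos(4*y)) dy by parts with u = y, dv = (-3*cos(4*y)) dy, so v = -3*sin(4*y)/4: now -3*y*sin(4*y)/4 - 3*atan(y + 5/4)/4 + ∫(-3*y*sin(2*y)/2) dy + ∫(3*sin(4*y)/4) dy.
Step 6. Evaluate the standard form: now -3*y*sin(4*y)/4 - 3*cos(4*y)/16 - 3*atan(y + 5/4)/4 + ∫(-3*y*sin(2*y)/2) dy.
Step 7. Integrate ∫(-3*y*sin(2*y)/2) dy by parts with u = y, dv = (-3*sin(2*y)/2) dy, so v = 3*cos(2*y)/4: now -3*y*sin(4*y)/4 + 3*y*cos(2*y)/4 - 3*cos(4*y)/16 - 3*atan(y + 5/4)/4 + ∫(-3*cos(2*y)/4) dy.
Step 8. Evaluate the standard form: now -3*y*sin(4*y)/4 + 3*y*cos(2*y)/4 - 3*sin(2*y)/8 - 3*cos(4*y)/16 - 3*atan(y + 5/4)/4.
Answer: -3*y*sin(4*y)/4 + 3*y*cos(2*y)/4 - 3*sin(2*y)/8 - 3*cos(4*y)/16 - 3*atan(y + 5/4)/4.


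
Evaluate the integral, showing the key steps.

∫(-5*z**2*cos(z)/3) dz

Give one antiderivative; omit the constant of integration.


Step 1. Integrate ∫(-5*z**2*cos(z)/3) dz by parts with u = z**2, dv = (-5*cos(z)/3) dz, so v = -5*sin(z)/3: now -5*z**2*sin(z)/3 + ∫(10*z*sin(z)/3) dz.
Step 2. Integrate ∫(10*z*sin(z)/3) dz by parts with u = z, dv = (10*sin(z)/3) dz, so v = -10*cos(z)/3: now -5*z**2*sin(z)/3 - 10*z*cos(z)/3 + ∫(10*cos(z)/3) dz.
Step 3. Evaluate the standard form: now -5*z**2*sin(z)/3 - 10*z*cos(z)/3 + 10*sin(z)/3.
Answer: -5*z**2*sin(z)/3 - 10*z*cos(z)/3 + 10*sin(z)/3.


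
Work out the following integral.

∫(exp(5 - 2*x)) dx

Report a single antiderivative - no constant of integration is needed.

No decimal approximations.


Answer: -exp(5 - 2*x)/2.


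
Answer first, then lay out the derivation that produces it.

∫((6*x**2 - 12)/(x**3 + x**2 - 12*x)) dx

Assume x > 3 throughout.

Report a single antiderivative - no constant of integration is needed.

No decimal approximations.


The answer is log(x) + 2*log(x - 3) + 3*log(x + 4).
Step 1. Decompose ∫((6*x**2 - 12)/(x**3 + x**2 - 12*x)) dx by partial fractions, (6*x**2 - 12)/(x**3 + x**2 - 12*x) = 3/(x + 4) + 2/(x - 3) + 1/x: now ∫(1/x) dx + ∫(2/(x - 3)) dx + ∫(3/(x + 4)) dx.
Step 2. Evaluate the standard form [assuming x > -4]: now 3*log(x + 4) + ∫(1/x) dx + ∫(2/(x - 3)) dx.
Step 3. Evaluate the standard form [assuming x > 3]: now 2*log(x - 3) + 3*log(x + 4) + ∫(1/x) dx.
Step 4. Evaluate the standard form [assuming x > 0]: now log(x) + 2*log(x - 3) + 3*log(x + 4).
Answer: log(x) + 2*log(x - 3) + 3*log(x + 4).


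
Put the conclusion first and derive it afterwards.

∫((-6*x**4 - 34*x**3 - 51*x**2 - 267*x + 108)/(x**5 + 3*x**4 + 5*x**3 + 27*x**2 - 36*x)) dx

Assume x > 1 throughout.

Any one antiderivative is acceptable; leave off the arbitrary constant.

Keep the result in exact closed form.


The answer is -3*log(x) - 5*log(x - 1) + 2*log(x + 4) - atan(x/3).
Step 1. Decompose ∫((-6*x**4 - 34*x**3 - 51*x**2 - 267*x + 108)/(x**5 + 3*x**4 + 5*x**3 + 27*x**2 - 36*x)) dx by partial fractions, (-6*x**4 - 34*x**3 - 51*x**2 - 267*x + 108)/(x**5 + 3*x**4 + 5*x**3 + 27*x**2 - 36*x) = -3/(x**2 + 9) + 2/(x + 4) - 5/(x - 1) - 3/x: now ∫(-3/x) dx + ∫(-5/(x - 1)) dx + ∫(2/(x + 4)) dx + ∫(-3/(x**2 + 9)) dx.
Step 2. Evaluate the standard form [assuming x > 0]: now -3*log(x) + ∫(-5/(x - 1)) dx + ∫(2/(x + 4)) dx + ∫(-3/(x**2 + 9)) dx.
Step 3. Evaluate the standard form [assuming x > -4]: now -3*log(x) + 2*log(x + 4) + ∫(-5/(x - 1)) dx + ∫(-3/(x**2 + 9)) dx.
Step 4. Evaluate the standard form [assuming x > 1]: now -3*log(x) - 5*log(x - 1) + 2*log(x + 4) + ∫(-3/(x**2 + 9)) dx.
Step 5. Evaluate the standard form: now -3*log(x) - 5*log(x - 1) + 2*log(x + 4) - atan(x/3).
Answer: -3*log(x) - 5*log(x - 1) + 2*log(x + 4) - atan(x/3).


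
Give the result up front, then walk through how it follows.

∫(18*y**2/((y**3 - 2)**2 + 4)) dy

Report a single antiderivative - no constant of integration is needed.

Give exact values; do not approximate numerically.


The answer is 3*atan(y**3/2 - 1).
Step 1. Substitute u = y**3 - 2, turning ∫(18*y**2/((y**3 - 2)**2 + 4)) dy into ∫(6/(u**2 + 4)) du: now ∫(6/(u**2 + 4)) du.
Step 2. Evaluate the standard form: now 3*atan(u/2).
Step 3. Substitute back u = y**3 - 2: now 3*atan(y**3/2 - 1).
Answer: 3*atan(y**3/2 - 1).


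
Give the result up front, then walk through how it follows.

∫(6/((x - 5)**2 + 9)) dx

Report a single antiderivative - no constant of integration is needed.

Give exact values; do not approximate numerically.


The answer is 2*atan(x/3 - 5/3).
Step 1. Substitute u = x - 5, turning ∫(6/((x - 5)**2 + 9)) dx into ∫(6/(u**2 + 9)) du: now ∫(6/(u**2 + 9)) du.
Step 2. Evaluate the standard form: now 2*atan(u/3).
Step 3. Substitute back u = x - 5: now 2*atan(x/3 - 5/3).
Answer: 2*atan(x/3 - 5/3).


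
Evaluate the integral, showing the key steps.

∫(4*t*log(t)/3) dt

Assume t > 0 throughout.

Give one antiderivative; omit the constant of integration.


Step 1. Integrate ∫(4*t*log(t)/3) dt by parts with u = log(t), dv = (4*t/3) dt, so v = 2*t**2/3 [assuming t > 0]: now 2*t**2*log(t)/3 + ∫(-2*t/3) dt.
Step 2. Evaluate the standard form: now 2*t**2*log(t)/3 - t**2/3.
Answer: 2*t**2*log(t)/3 - t**2/3.


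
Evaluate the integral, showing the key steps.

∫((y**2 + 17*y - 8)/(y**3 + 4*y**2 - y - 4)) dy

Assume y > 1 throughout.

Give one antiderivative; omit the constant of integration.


Step 1. Decompose ∫((y**2 + 17*y - 8)/(y**3 + 4*y**2 - y - 4)) dy by partial fractions, (y**2 + 17*y - 8)/(y**3 + 4*y**2 - y - 4) = -4/(y + 4) + 4/(y + 1) + 1/(y - 1): now ∫(1/(y - 1)) dy + ∫(4/(y + 1)) dy + ∫(-4/(y + 4)) dy.
Step 2. Evaluate the standard form [assuming y > 1]: now log(y - 1) + ∫(4/(y + 1)) dy + ∫(-4/(y + 4)) dy.
Step 3. Evaluate the standard form [assuming y > -1]: now log(y - 1) + 4*log(y + 1) + ∫(-4/(y + 4)) dy.
Step 4. Evaluate the standard form [assuming y > -4]: now log(y - 1) + 4*log(y + 1) - 4*log(y + 4).
Answer: log(y - 1) + 4*log(y + 1) - 4*log(y + 4).


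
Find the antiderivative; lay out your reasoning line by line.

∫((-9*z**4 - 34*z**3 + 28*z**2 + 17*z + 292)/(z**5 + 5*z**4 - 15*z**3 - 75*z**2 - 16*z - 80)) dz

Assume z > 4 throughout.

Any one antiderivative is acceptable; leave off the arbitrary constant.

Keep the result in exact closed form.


Step 1. Decompose ∫((-9*z**4 - 34*z**3 + 28*z**2 + 17*z + 292)/(z**5 + 5*z**4 - 15*z**3 - 75*z**2 - 16*z - 80)) dz by partial fractions, (-9*z**4 - 34*z**3 + 28*z**2 + 17*z + 292)/(z**5 + 5*z**4 - 15*z**3 - 75*z**2 - 16*z - 80) = -3/(z**2 + 1) - 2/(z + 5) - 4/(z + 4) - 3/(z - 4): now ∫(-3/(z - 4)) dz + ∫(-4/(z + 4)) dz + ∫(-2/(z + 5)) dz + ∫(-3/(z**2 + 1)) dz.
Step 2. Evaluate the standard form [assuming z > -4]: now -4*log(z + 4) + ∫(-3/(z - 4)) dz + ∫(-2/(z + 5)) dz + ∫(-3/(z**2 + 1)) dz.
Step 3. Evaluate the standard form [assuming z > -5]: now -4*log(z + 4) - 2*log(z + 5) + ∫(-3/(z - 4)) dz + ∫(-3/(z**2 + 1)) dz.
Step 4. Evaluate the standard form [assuming z > 4]: now -3*log(z - 4) - 4*log(z + 4) - 2*log(z + 5) + ∫(-3/(z**2 + 1)) dz.
Step 5. Evaluate the standard form: now -3*log(z - 4) - 4*log(z + 4) - 2*log(z + 5) - 3*atan(z).
Answer: -3*log(z - 4) - 4*log(z + 4) - 2*log(z + 5) - 3*atan(z).


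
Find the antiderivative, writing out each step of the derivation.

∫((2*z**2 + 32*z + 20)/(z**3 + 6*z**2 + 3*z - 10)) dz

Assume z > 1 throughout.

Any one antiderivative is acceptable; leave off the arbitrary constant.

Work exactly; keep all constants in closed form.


Step 1. Decompose ∫((2*z**2 + 32*z + 20)/(z**3 + 6*z**2 + 3*z - 10)) dz by partial fractions, (2*z**2 + 32*z + 20)/(z**3 + 6*z**2 + 3*z - 10) = -5/(z + 5) + 4/(z + 2) + 3/(z - 1): now ∫(3/(z - 1)) dz + ∫(4/(z + 2)) dz + ∫(-5/(z + 5)) dz.
Step 2. Evaluate the standard form [assuming z > 1]: now 3*log(z - 1) + ∫(4/(z + 2)) dz + ∫(-5/(z + 5)) dz.
Step 3. Evaluate the standard form [assuming z > -5]: now 3*log(z - 1) - 5*log(z + 5) + ∫(4/(z + 2)) dz.
Step 4. Evaluate the standard form [assuming z > -2]: now 3*log(z - 1) + 4*log(z + 2) - 5*log(z + 5).
Answer: 3*log(z - 1) + 4*log(z + 2) - 5*log(z + 5).


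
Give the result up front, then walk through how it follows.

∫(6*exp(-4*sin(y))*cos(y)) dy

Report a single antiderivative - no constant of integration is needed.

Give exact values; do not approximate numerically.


The answer is -3*exp(-4*sin(y))/2.
Step 1. Substitute u = sin(y), turning ∫(6*exp(-4*sin(y))*cos(y)) dy into ∫(6*exp(-4*u)) du: now ∫(6*exp(-4*u)) du.
Step 2. Evaluate the standard form: now -3*exp(-4*u)/2.
Step 3. Substitute back u = sin(y): now -3*exp(-4*sin(y))/2.
Answer: -3*exp(-4*sin(y))/2.


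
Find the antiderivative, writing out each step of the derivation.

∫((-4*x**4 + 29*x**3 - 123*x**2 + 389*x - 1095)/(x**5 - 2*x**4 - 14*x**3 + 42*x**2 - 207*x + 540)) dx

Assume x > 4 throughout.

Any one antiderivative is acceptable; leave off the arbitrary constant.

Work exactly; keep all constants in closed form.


Step 1. Decompose ∫((-4*x**4 + 29*x**3 - 123*x**2 + 389*x - 1095)/(x**5 - 2*x**4 - 14*x**3 + 42*x**2 - 207*x + 540)) dx by partial fractions, (-4*x**4 + 29*x**3 - 123*x**2 + 389*x - 1095)/(x**5 - 2*x**4 - 14*x**3 + 42*x**2 - 207*x + 540) = -4/(x**2 + 9) - 5/(x + 5) + 4/(x - 3) - 3/(x - 4): now ∫(-3/(x - 4)) dx + ∫(4/(x - 3)) dx + ∫(-5/(x + 5)) dx + ∫(-4/(x**2 + 9)) dx.
Step 2. Evaluate the standard form [assuming x > 3]: now 4*log(x - 3) + ∫(-3/(x - 4)) dx + ∫(-5/(x + 5)) dx + ∫(-4/(x**2 + 9)) dx.
Step 3. Evaluate the standard form [assuming x > 4]: now -3*log(x - 4) + 4*log(x - 3) + ∫(-5/(x + 5)) dx + ∫(-4/(x**2 + 9)) dx.
Step 4. Evaluate the standard form [assuming x > -5]: now -3*log(x - 4) + 4*log(x - 3) - 5*log(x + 5) + ∫(-4/(x**2 + 9)) dx.
Step 5. Evaluate the standard form: now -3*log(x - 4) + 4*log(x - 3) - 5*log(x + 5) - 4*atan(x/3)/3.
Answer: -3*log(x - 4) + 4*log(x - 3) - 5*log(x + 5) - 4*atan(x/3)/3.


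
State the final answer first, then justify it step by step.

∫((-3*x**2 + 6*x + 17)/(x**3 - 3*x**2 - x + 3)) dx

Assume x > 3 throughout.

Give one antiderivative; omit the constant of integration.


The answer is log(x - 3) - 5*log(x - 1) + log(x + 1).
Step 1. Decompose ∫((-3*x**2 + 6*x + 17)/(x**3 - 3*x**2 - x + 3)) dx by partial fractions, (-3*x**2 + 6*x + 17)/(x**3 - 3*x**2 - x + 3) = 1/(x + 1) - 5/(x - 1) + 1/(x - 3): now ∫(1/(x - 3)) dx + ∫(-5/(x - 1)) dx + ∫(1/(x + 1)) dx.
Step 2. Evaluate the standard form [assuming x > 3]: now log(x - 3) + ∫(-5/(x - 1)) dx + ∫(1/(x + 1)) dx.
Step 3. Evaluate the standard form [assuming x > -1]: now log(x - 3) + log(x + 1) + ∫(-5/(x - 1)) dx.
Step 4. Evaluate the standard form [assuming x > 1]: now log(x - 3) - 5*log(x - 1) + log(x + 1).
Answer: log(x - 3) - 5*log(x - 1) + log(x + 1).


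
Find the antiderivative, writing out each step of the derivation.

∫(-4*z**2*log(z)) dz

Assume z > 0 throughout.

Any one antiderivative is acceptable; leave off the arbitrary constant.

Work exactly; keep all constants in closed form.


Step 1. Integrate ∫(-4*z**2*log(z)) dz by parts with u = log(z), dv = (-4*z**2) dz, so v = -4*z**3/3 [assuming z > 0]: now -4*z**3*log(z)/3 + ∫(4*z**2/3) dz.
Step 2. Evaluate the standard form: now -4*z**3*log(z)/3 + 4*z**3/9.
Answer: -4*z**3*log(z)/3 + 4*z**3/9.


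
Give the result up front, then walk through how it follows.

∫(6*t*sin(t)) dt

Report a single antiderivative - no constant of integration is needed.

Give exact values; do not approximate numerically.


The answer is -6*t*cos(t) + 6*sin(t).
Step 1. Integrate ∫(6*t*sin(t)) dt by parts with u = t, dv = (6*sin(t)) dt, so v = -6*cos(t): now -6*t*cos(t) + ∫(6*cos(t)) dt.
Step 2. Evaluate the standard form: now -6*t*cos(t) + 6*sin(t).
Answer: -6*t*cos(t) + 6*sin(t).


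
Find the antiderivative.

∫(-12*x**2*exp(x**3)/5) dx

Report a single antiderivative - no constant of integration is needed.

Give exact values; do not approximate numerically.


Answer: -4*exp(x**3)/5.


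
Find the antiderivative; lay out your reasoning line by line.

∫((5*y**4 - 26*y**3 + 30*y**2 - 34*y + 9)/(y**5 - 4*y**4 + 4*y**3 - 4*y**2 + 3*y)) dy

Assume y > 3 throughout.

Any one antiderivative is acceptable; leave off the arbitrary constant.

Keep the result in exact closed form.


Step 1. Decompose ∫((5*y**4 - 26*y**3 + 30*y**2 - 34*y + 9)/(y**5 - 4*y**4 + 4*y**3 - 4*y**2 + 3*y)) dy by partial fractions, (5*y**4 - 26*y**3 + 30*y**2 - 34*y + 9)/(y**5 - 4*y**4 + 4*y**3 - 4*y**2 + 3*y) = -4/(y**2 + 1) + 4/(y - 1) - 2/(y - 3) + 3/y: now ∫(3/y) dy + ∫(-2/(y - 3)) dy + ∫(4/(y - 1)) dy + ∫(-4/(y**2 + 1)) dy.
Step 2. Evaluate the standard form [assuming y > 1]: now 4*log(y - 1) + ∫(3/y) dy + ∫(-2/(y - 3)) dy + ∫(-4/(y**2 + 1)) dy.
Step 3. Evaluate the standard form [assuming y > 3]: now -2*log(y - 3) + 4*log(y - 1) + ∫(3/y) dy + ∫(-4/(y**2 + 1)) dy.
Step 4. Evaluate the standard form [assuming y > 0]: now 3*log(y) - 2*log(y - 3) + 4*log(y - 1) + ∫(-4/(y**2 + 1)) dy.
Step 5. Evaluate the standard form: now 3*log(y) - 2*log(y - 3) + 4*log(y - 1) - 4*atan(y).
Answer: 3*log(y) - 2*log(y - 3) + 4*log(y - 1) - 4*atan(y).


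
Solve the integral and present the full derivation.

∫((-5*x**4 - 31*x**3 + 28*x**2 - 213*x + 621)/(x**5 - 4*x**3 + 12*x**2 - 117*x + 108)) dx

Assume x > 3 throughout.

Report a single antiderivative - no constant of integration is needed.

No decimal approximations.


Step 1. Decompose ∫((-5*x**4 - 31*x**3 + 28*x**2 - 213*x + 621)/(x**5 - 4*x**3 + 12*x**2 - 117*x + 108)) dx by partial fractions, (-5*x**4 - 31*x**3 + 28*x**2 - 213*x + 621)/(x**5 - 4*x**3 + 12*x**2 - 117*x + 108) = -3/(x**2 + 9) + 3/(x + 4) - 4/(x - 1) - 4/(x - 3): now ∫(-4/(x - 3)) dx + ∫(-4/(x - 1)) dx + ∫(3/(x + 4)) dx + ∫(-3/(x**2 + 9)) dx.
Step 2. Evaluate the standard form [assuming x > 3]: now -4*log(x - 3) + ∫(-4/(x - 1)) dx + ∫(3/(x + 4)) dx + ∫(-3/(x**2 + 9)) dx.
Step 3. Evaluate the standard form [assuming x > -4]: now -4*log(x - 3) + 3*log(x + 4) + ∫(-4/(x - 1)) dx + ∫(-3/(x**2 + 9)) dx.
Step 4. Evaluate the standard form [assuming x > 1]: now -4*log(x - 3) - 4*log(x - 1) + 3*log(x + 4) + ∫(-3/(x**2 + 9)) dx.
Step 5. Evaluate the standard form: now -4*log(x - 3) - 4*log(x - 1) + 3*log(x + 4) - atan(x/3).
Answer: -4*log(x - 3) - 4*log(x - 1) + 3*log(x + 4) - atan(x/3).


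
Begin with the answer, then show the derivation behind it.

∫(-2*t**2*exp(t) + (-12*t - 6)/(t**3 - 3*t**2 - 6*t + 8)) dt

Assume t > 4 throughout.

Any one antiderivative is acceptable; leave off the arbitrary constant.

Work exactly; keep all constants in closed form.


The answer is -2*t**2*exp(t) + 4*t*exp(t) - 4*exp(t) - 3*log(t - 4) + 2*log(t - 1) + log(t + 2).
Step 1. Rewrite: now ∫(-2*t**2*exp(t)) dt + ∫((-12*t - 6)/(t**3 - 3*t**2 - 6*t + 8)) dt.
Step 2. Decompose ∫((-12*t - 6)/(t**3 - 3*t**2 - 6*t + 8)) dt by partial fractions, (-12*t - 6)/(t**3 - 3*t**2 - 6*t + 8) = 1/(t + 2) + 2/(t - 1) - 3/(t - 4): now ∫(-2*t**2*exp(t)) dt + ∫(-3/(t - 4)) dt + ∫(2/(t - 1)) dt + ∫(1/(t + 2)) dt.
Step 3. Evaluate the standard form [assuming t > 4]: now -3*log(t - 4) + ∫(-2*t**2*exp(t)) dt + ∫(2/(t - 1)) dt + ∫(1/(t + 2)) dt.
Step 4. Evaluate the standard form [assuming t > -2]: now -3*log(t - 4) + log(t + 2) + ∫(-2*t**2*exp(t)) dt + ∫(2/(t - 1)) dt.
Step 5. Evaluate the standard form [assuming t > 1]: now -3*log(t - 4) + 2*log(t - 1) + log(t + 2) + ∫(-2*t**2*exp(t)) dt.
Step 6. Integrate ∫(-2*t**2*exp(t)) dt by parts with u = t**2, dv = (-2*exp(t)) dt, so v = -2*exp(t): now -2*t**2*exp(t) - 3*log(t - 4) + 2*log(t - 1) + log(t + 2) + ∫(4*t*exp(t)) dt.
Step 7. Integrate ∫(4*t*exp(t)) dt by parts with u = t, dv = (4*exp(t)) dt, so v = 4*exp(t): now -2*t**2*exp(t) + 4*t*exp(t) - 3*log(t - 4) + 2*log(t - 1) + log(t + 2) + ∫(-4*exp(t)) dt.
Step 8. Evaluate the standard form: now -2*t**2*exp(t) + 4*t*exp(t) - 4*exp(t) - 3*log(t - 4) + 2*log(t - 1) + log(t + 2).
Answer: -2*t**2*exp(t) + 4*t*exp(t) - 4*exp(t) - 3*log(t - 4) + 2*log(t - 1) + log(t + 2).


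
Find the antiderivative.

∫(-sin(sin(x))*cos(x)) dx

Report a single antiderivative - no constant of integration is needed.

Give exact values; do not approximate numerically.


Answer: cos(sin(x)).


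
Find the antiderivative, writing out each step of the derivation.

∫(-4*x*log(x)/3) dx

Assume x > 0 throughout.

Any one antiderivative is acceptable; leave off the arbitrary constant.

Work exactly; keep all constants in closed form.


Step 1. Integrate ∫(-4*x*log(x)/3) dx by parts with u = log(x), dv = (-4*x/3) dx, so v = -2*x**2/3 [assuming x > 0]: now -2*x**2*log(x)/3 + ∫(2*x/3) dx.
Step 2. Evaluate the standard form: now -2*x**2*log(x)/3 + x**2/3.
Answer: -2*x**2*log(x)/3 + x**2/3.


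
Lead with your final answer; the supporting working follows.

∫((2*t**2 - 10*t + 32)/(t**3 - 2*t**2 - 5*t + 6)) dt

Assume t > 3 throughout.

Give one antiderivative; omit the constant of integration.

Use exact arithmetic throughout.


The answer is 2*log(t - 3) - 4*log(t - 1) + 4*log(t + 2).
Step 1. Decompose ∫((2*t**2 - 10*t + 32)/(t**3 - 2*t**2 - 5*t + 6)) dt by partial fractions, (2*t**2 - 10*t + 32)/(t**3 - 2*t**2 - 5*t + 6) = 4/(t + 2) - 4/(t - 1) + 2/(t - 3): now ∫(2/(t - 3)) dt + ∫(-4/(t - 1)) dt + ∫(4/(t + 2)) dt.
Step 2. Evaluate the standard form [assuming t > 3]: now 2*log(t - 3) + ∫(-4/(t - 1)) dt + ∫(4/(t + 2)) dt.
Step 3. Evaluate the standard form [assuming t > -2]: now 2*log(t - 3) + 4*log(t + 2) + ∫(-4/(t - 1)) dt.
Step 4. Evaluate the standard form [assuming t > 1]: now 2*log(t - 3) - 4*log(t - 1) + 4*log(t + 2).
Answer: 2*log(t - 3) - 4*log(t - 1) + 4*log(t + 2).


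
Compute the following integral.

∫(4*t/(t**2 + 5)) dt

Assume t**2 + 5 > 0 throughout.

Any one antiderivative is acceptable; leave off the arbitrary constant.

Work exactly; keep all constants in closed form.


Answer: 2*log(t**2 + 5).


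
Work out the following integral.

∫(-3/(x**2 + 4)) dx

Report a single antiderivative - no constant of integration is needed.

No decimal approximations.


Answer: -3*atan(x/2)/2.


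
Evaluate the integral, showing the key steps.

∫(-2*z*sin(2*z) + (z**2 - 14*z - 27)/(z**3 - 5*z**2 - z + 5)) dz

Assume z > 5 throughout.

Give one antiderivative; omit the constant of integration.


Step 1. Rewrite: now ∫(-2*z*sin(2*z)) dz + ∫((z**2 - 14*z - 27)/(z**3 - 5*z**2 - z + 5)) dz.
Step 2. Decompose ∫((z**2 - 14*z - 27)/(z**3 - 5*z**2 - z + 5)) dz by partial fractions, (z**2 - 14*z - 27)/(z**3 - 5*z**2 - z + 5) = -1/(z + 1) + 5/(z - 1) - 3/(z - 5): now ∫(-2*z*sin(2*z)) dz + ∫(-3/(z - 5)) dz + ∫(5/(z - 1)) dz + ∫(-1/(z + 1)) dz.
Step 3. Evaluate the standard form [assuming z > 1]: now 5*log(z - 1) + ∫(-2*z*sin(2*z)) dz + ∫(-3/(z - 5)) dz + ∫(-1/(z + 1)) dz.
Step 4. Evaluate the standard form [assuming z > 5]: now -3*log(z - 5) + 5*log(z - 1) + ∫(-2*z*sin(2*z)) dz + ∫(-1/(z + 1)) dz.
Step 5. Evaluate the standard form [assuming z > -1]: now -3*log(z - 5) + 5*log(z - 1) - log(z + 1) + ∫(-2*z*sin(2*z)) dz.
Step 6. Integrate ∫(-2*z*sin(2*z)) dz by parts with u = z, dv = (-2*sin(2*z)) dz, so v = cos(2*z): now z*cos(2*z) - 3*log(z - 5) + 5*log(z - 1) - log(z + 1) + ∫(-cos(2*z)) dz.
Step 7. Evaluate the standard form: now z*cos(2*z) - 3*log(z - 5) + 5*log(z - 1) - log(z + 1) - sin(2*z)/2.
Answer: z*cos(2*z) - 3*log(z - 5) + 5*log(z - 1) - log(z + 1) - sin(2*z)/2.


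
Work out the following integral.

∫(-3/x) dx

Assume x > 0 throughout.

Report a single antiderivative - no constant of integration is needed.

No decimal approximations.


Answer: -3*log(x).


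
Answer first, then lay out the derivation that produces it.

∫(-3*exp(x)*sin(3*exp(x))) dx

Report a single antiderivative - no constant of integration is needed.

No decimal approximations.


The answer is cos(3*exp(x)).
Step 1. Substitute u = exp(x), turning ∫(-3*exp(x)*sin(3*exp(x))) dx into ∫(-3*sin(3*u)) du: now ∫(-3*sin(3*u)) du.
Step 2. Evaluate the standard form: now cos(3*u).
Step 3. Substitute back u = exp(x): now cos(3*exp(x)).
Answer: cos(3*exp(x)).


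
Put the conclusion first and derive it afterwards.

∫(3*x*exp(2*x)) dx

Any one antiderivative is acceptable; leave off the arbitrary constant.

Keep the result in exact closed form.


The answer is 3*x*exp(2*x)/2 - 3*exp(2*x)/4.
Step 1. Integrate ∫(3*x*exp(2*x)) dx by parts with u = x, dv = (3*exp(2*x)) dx, so v = 3*exp(2*x)/2: now 3*x*exp(2*x)/2 + ∫(-3*exp(2*x)/2) dx.
Step 2. Evaluate the standard form: now 3*x*exp(2*x)/2 - 3*exp(2*x)/4.
Answer: 3*x*exp(2*x)/2 - 3*exp(2*x)/4.


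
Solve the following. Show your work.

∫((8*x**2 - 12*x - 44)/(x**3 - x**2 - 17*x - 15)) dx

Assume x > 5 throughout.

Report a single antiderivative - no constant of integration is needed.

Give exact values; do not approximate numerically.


Step 1. Decompose ∫((8*x**2 - 12*x - 44)/(x**3 - x**2 - 17*x - 15)) dx by partial fractions, (8*x**2 - 12*x - 44)/(x**3 - x**2 - 17*x - 15) = 4/(x + 3) + 2/(x + 1) + 2/(x - 5): now ∫(2/(x - 5)) dx + ∫(2/(x + 1)) dx + ∫(4/(x + 3)) dx.
Step 2. Evaluate the standard form [assuming x > 5]: now 2*log(x - 5) + ∫(2/(x + 1)) dx + ∫(4/(x + 3)) dx.
Step 3. Evaluate the standard form [assuming x > -3]: now 2*log(x - 5) + 4*log(x + 3) + ∫(2/(x + 1)) dx.
Step 4. Evaluate the standard form [assuming x > -1]: now 2*log(x - 5) + 2*log(x + 1) + 4*log(x + 3).
Answer: 2*log(x - 5) + 2*log(x + 1) + 4*log(x + 3).


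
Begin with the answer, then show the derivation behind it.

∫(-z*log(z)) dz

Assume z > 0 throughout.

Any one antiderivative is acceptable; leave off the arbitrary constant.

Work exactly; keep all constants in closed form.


The answer is -z**2*log(z)/2 + z**2/4.
Step 1. Integrate ∫(-z*log(z)) dz by parts with u = log(z), dv = (-z) dz, so v = -z**2/2 [assuming z > 0]: now -z**2*log(z)/2 + ∫(z/2) dz.
Step 2. Evaluate the standard form: now -z**2*log(z)/2 + z**2/4.
Answer: -z**2*log(z)/2 + z**2/4.


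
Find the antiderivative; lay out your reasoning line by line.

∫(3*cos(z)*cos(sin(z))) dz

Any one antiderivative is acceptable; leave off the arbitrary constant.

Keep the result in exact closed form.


Step 1. Substitute u = sin(z), turning ∫(3*cos(z)*cos(sin(z))) dz into ∫(3*cos(u)) du: now ∫(3*cos(u)) du.
Step 2. Evaluate the standard form: now 3*sin(u).
Step 3. Substitute back u = sin(z): now 3*sin(sin(z)).
Answer: 3*sin(sin(z)).


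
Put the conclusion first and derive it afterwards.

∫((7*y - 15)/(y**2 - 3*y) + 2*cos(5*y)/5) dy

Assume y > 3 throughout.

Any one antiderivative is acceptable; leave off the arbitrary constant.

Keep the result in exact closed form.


The answer is 5*log(y) + 2*log(y - 3) + 2*sin(5*y)/25.
Step 1. Rewrite: now ∫((7*y - 15)/(y**2 - 3*y)) dy + ∫(2*cos(5*y)/5) dy.
Step 2. Evaluate the standard form: now 2*sin(5*y)/25 + ∫((7*y - 15)/(y**2 - 3*y)) dy.
Step 3. Decompose ∫((7*y - 15)/(y**2 - 3*y)) dy by partial fractions, (7*y - 15)/(y**2 - 3*y) = 2/(y - 3) + 5/y: now 2*sin(5*y)/25 + ∫(5/y) dy + ∫(2/(y - 3)) dy.
Step 4. Evaluate the standard form [assuming y > 3]: now 2*log(y - 3) + 2*sin(5*y)/25 + ∫(5/y) dy.
Step 5. Evaluate the standard form [assuming y > 0]: now 5*log(y) + 2*log(y - 3) + 2*sin(5*y)/25.
Answer: 5*log(y) + 2*log(y - 3) + 2*sin(5*y)/25.


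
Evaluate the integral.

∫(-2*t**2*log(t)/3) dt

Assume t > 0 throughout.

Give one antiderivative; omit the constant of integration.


Answer: -2*t**3*log(t)/9 + 2*t**3/27.


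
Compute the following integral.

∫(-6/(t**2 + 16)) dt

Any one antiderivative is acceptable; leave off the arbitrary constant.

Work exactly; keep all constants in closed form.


Answer: -3*atan(t/4)/2.


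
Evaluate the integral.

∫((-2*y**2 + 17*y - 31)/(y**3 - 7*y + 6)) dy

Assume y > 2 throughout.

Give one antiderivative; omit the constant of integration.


Answer: -log(y - 2) + 4*log(y - 1) - 5*log(y + 3).


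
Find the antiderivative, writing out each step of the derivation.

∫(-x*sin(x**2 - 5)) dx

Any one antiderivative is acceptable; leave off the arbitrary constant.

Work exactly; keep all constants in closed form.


Step 1. Substitute u = x**2 - 5, turning ∫(-x*sin(x**2 - 5)) dx into ∫(-sin(u)/2) du: now ∫(-sin(u)/2) du.
Step 2. Evaluate the standard form: now cos(u)/2.
Step 3. Substitute back u = x**2 - 5: now cos(x**2 - 5)/2.
Answer: cos(x**2 - 5)/2.


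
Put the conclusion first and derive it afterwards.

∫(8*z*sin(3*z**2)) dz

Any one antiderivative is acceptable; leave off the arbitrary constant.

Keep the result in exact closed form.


The answer is -4*cos(3*z**2)/3.
Step 1. Substitute u = z**2, turning ∫(8*z*sin(3*z**2)) dz into ∫(4*sin(3*u)) du: now ∫(4*sin(3*u)) du.
Step 2. Evaluate the standard form: now -4*cos(3*u)/3.
Step 3. Substitute back u = z**2: now -4*cos(3*z**2)/3.
Answer: -4*cos(3*z**2)/3.


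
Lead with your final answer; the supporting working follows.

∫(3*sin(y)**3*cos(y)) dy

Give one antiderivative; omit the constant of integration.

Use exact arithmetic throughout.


The answer is 3*sin(y)**4/4.
Step 1. Substitute u = sin(y), turning ∫(3*sin(y)**3*cos(y)) dy into ∫(3*u**3) du: now ∫(3*u**3) du.
Step 2. Evaluate the standard form: now 3*u**4/4.
Step 3. Substitute back u = sin(y): now 3*sin(y)**4/4.
Answer: 3*sin(y)**4/4.


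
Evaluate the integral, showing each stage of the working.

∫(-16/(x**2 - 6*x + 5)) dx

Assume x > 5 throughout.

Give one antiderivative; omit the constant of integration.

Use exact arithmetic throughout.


Step 1. Decompose ∫(-16/(x**2 - 6*x + 5)) dx by partial fractions, -16/(x**2 - 6*x + 5) = 4/(x - 1) - 4/(x - 5): now ∫(-4/(x - 5)) dx + ∫(4/(x - 1)) dx.
Step 2. Evaluate the standard form [assuming x > 1]: now 4*log(x - 1) + ∫(-4/(x - 5)) dx.
Step 3. Evaluate the standard form [assuming x > 5]: now -4*log(x - 5) + 4*log(x - 1).
Answer: -4*log(x - 5) + 4*log(x - 1).


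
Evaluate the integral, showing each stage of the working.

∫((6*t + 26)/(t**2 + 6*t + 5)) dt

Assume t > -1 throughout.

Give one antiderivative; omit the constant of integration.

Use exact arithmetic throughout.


Step 1. Decompose ∫((6*t + 26)/(t**2 + 6*t + 5)) dt by partial fractions, (6*t + 26)/(t**2 + 6*t + 5) = 1/(t + 5) + 5/(t + 1): now ∫(5/(t + 1)) dt + ∫(1/(t + 5)) dt.
Step 2. Evaluate the standard form [assuming t > -1]: now 5*log(t + 1) + ∫(1/(t + 5)) dt.
Step 3. Evaluate the standard form [assuming t > -5]: now 5*log(t + 1) + log(t + 5).
Answer: 5*log(t + 1) + log(t + 5).


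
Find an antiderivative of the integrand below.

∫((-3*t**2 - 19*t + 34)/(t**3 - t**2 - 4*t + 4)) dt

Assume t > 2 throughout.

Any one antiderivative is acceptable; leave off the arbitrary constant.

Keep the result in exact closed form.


Answer: -4*log(t - 2) - 4*log(t - 1) + 5*log(t + 2).


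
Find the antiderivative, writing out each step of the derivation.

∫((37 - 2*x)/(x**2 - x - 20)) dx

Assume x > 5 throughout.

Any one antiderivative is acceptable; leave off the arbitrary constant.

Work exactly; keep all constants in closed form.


Step 1. Decompose ∫((37 - 2*x)/(x**2 - x - 20)) dx by partial fractions, (37 - 2*x)/(x**2 - x - 20) = -5/(x + 4) + 3/(x - 5): now ∫(3/(x - 5)) dx + ∫(-5/(x + 4)) dx.
Step 2. Evaluate the standard form [assuming x > 5]: now 3*log(x - 5) + ∫(-5/(x + 4)) dx.
Step 3. Evaluate the standard form [assuming x > -4]: now 3*log(x - 5) - 5*log(x + 4).
Answer: 3*log(x - 5) - 5*log(x + 4).


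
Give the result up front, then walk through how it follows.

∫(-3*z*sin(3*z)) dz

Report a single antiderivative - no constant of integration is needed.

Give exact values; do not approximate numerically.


The answer is z*cos(3*z) - sin(3*z)/3.
Step 1. Integrate ∫(-3*z*sin(3*z)) dz by parts with u = z, dv = (-3*sin(3*z)) dz, so v = cos(3*z): now z*cos(3*z) + ∫(-cos(3*z)) dz.
Step 2. Evaluate the standard form: now z*cos(3*z) - sin(3*z)/3.
Answer: z*cos(3*z) - sin(3*z)/3.


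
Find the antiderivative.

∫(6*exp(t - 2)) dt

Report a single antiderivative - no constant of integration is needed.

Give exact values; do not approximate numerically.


Answer: 6*exp(t - 2).


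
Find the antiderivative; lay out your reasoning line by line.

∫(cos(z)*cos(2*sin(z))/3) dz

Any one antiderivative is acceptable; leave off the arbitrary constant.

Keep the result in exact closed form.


Step 1. Substitute u = sin(z), turning ∫(cos(z)*cos(2*sin(z))/3) dz into ∫(cos(2*u)/3) du: now ∫(cos(2*u)/3) du.
Step 2. Evaluate the standard form: now sin(2*u)/6.
Step 3. Substitute back u = sin(z): now sin(2*sin(z))/6.
Answer: sin(2*sin(z))/6.


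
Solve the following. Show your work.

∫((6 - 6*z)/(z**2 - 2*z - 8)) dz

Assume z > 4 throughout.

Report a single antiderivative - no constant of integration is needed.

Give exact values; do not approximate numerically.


Step 1. Decompose ∫((6 - 6*z)/(z**2 - 2*z - 8)) dz by partial fractions, (6 - 6*z)/(z**2 - 2*z - 8) = -3/(z + 2) - 3/(z - 4): now ∫(-3/(z - 4)) dz + ∫(-3/(z + 2)) dz.
Step 2. Evaluate the standard form [assuming z > 4]: now -3*log(z - 4) + ∫(-3/(z + 2)) dz.
Step 3. Evaluate the standard form [assuming z > -2]: now -3*log(z - 4) - 3*log(z + 2).
Answer: -3*log(z - 4) - 3*log(z + 2).


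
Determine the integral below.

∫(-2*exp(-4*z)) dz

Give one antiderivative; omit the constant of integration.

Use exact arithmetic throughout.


Answer: exp(-4*z)/2.


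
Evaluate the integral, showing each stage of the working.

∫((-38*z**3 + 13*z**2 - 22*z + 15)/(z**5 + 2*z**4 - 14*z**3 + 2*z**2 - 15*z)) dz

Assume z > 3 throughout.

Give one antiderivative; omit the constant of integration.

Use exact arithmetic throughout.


Step 1. Decompose ∫((-38*z**3 + 13*z**2 - 22*z + 15)/(z**5 + 2*z**4 - 14*z**3 + 2*z**2 - 15*z)) dz by partial fractions, (-38*z**3 + 13*z**2 - 22*z + 15)/(z**5 + 2*z**4 - 14*z**3 + 2*z**2 - 15*z) = -1/(z**2 + 1) + 5/(z + 5) - 4/(z - 3) - 1/z: now ∫(-1/z) dz + ∫(-4/(z - 3)) dz + ∫(5/(z + 5)) dz + ∫(-1/(z**2 + 1)) dz.
Step 2. Evaluate the standard form [assuming z > 3]: now -4*log(z - 3) + ∫(-1/z) dz + ∫(5/(z + 5)) dz + ∫(-1/(z**2 + 1)) dz.
Step 3. Evaluate the standard form [assuming z > -5]: now -4*log(z - 3) + 5*log(z + 5) + ∫(-1/z) dz + ∫(-1/(z**2 + 1)) dz.
Step 4. Evaluate the standard form [assuming z > 0]: now -log(z) - 4*log(z - 3) + 5*log(z + 5) + ∫(-1/(z**2 + 1)) dz.
Step 5. Evaluate the standard form: now -log(z) - 4*log(z - 3) + 5*log(z + 5) - atan(z).
Answer: -log(z) - 4*log(z - 3) + 5*log(z + 5) - atan(z).


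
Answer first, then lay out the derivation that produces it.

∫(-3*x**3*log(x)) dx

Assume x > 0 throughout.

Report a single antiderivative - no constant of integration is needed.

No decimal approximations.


The answer is -3*x**4*log(x)/4 + 3*x**4/16.
Step 1. Integrate ∫(-3*x**3*log(x)) dx by parts with u = log(x), dv = (-3*x**3) dx, so v = -3*x**4/4 [assuming x > 0]: now -3*x**4*log(x)/4 + ∫(3*x**3/4) dx.
Step 2. Evaluate the standard form: now -3*x**4*log(x)/4 + 3*x**4/16.
Answer: -3*x**4*log(x)/4 + 3*x**4/16.


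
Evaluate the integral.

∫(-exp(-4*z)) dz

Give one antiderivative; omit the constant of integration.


Answer: exp(-4*z)/4.


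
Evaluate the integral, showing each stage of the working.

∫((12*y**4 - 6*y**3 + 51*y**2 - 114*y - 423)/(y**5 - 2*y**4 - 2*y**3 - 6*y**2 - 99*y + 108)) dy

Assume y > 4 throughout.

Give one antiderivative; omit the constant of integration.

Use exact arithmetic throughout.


Step 1. Decompose ∫((12*y**4 - 6*y**3 + 51*y**2 - 114*y - 423)/(y**5 - 2*y**4 - 2*y**3 - 6*y**2 - 99*y + 108)) dy by partial fractions, (12*y**4 - 6*y**3 + 51*y**2 - 114*y - 423)/(y**5 - 2*y**4 - 2*y**3 - 6*y**2 - 99*y + 108) = 3/(y**2 + 9) + 3/(y + 3) + 4/(y - 1) + 5/(y - 4): now ∫(5/(y - 4)) dy + ∫(4/(y - 1)) dy + ∫(3/(y + 3)) dy + ∫(3/(y**2 + 9)) dy.
Step 2. Evaluate the standard form [assuming y > 4]: now 5*log(y - 4) + ∫(4/(y - 1)) dy + ∫(3/(y + 3)) dy + ∫(3/(y**2 + 9)) dy.
Step 3. Evaluate the standard form [assuming y > 1]: now 5*log(y - 4) + 4*log(y - 1) + ∫(3/(y + 3)) dy + ∫(3/(y**2 + 9)) dy.
Step 4. Evaluate the standard form [assuming y > -3]: now 5*log(y - 4) + 4*log(y - 1) + 3*log(y + 3) + ∫(3/(y**2 + 9)) dy.
Step 5. Evaluate the standard form: now 5*log(y - 4) + 4*log(y - 1) + 3*log(y + 3) + atan(y/3).
Answer: 5*log(y - 4) + 4*log(y - 1) + 3*log(y + 3) + atan(y/3).


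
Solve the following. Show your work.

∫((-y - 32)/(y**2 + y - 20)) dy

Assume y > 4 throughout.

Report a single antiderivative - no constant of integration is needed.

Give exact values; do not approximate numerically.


Step 1. Decompose ∫((-y - 32)/(y**2 + y - 20)) dy by partial fractions, (-y - 32)/(y**2 + y - 20) = 3/(y + 5) - 4/(y - 4): now ∫(-4/(y - 4)) dy + ∫(3/(y + 5)) dy.
Step 2. Evaluate the standard form [assuming y > 4]: now -4*log(y - 4) + ∫(3/(y + 5)) dy.
Step 3. Evaluate the standard form [assuming y > -5]: now -4*log(y - 4) + 3*log(y + 5).
Answer: -4*log(y - 4) + 3*log(y + 5).
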